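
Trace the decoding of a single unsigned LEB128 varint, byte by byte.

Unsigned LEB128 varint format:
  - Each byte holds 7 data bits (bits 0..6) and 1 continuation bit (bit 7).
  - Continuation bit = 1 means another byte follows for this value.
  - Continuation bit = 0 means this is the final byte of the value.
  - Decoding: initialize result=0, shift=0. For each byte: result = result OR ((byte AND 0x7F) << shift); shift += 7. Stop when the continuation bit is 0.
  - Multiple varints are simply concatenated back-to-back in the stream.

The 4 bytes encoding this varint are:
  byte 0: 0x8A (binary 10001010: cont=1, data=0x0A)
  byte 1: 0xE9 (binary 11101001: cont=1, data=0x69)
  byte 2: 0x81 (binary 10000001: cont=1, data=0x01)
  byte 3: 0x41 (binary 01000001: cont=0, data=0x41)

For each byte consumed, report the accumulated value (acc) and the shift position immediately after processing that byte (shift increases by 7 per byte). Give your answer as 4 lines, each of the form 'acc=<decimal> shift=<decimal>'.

byte 0=0x8A: payload=0x0A=10, contrib = 10<<0 = 10; acc -> 10, shift -> 7
byte 1=0xE9: payload=0x69=105, contrib = 105<<7 = 13440; acc -> 13450, shift -> 14
byte 2=0x81: payload=0x01=1, contrib = 1<<14 = 16384; acc -> 29834, shift -> 21
byte 3=0x41: payload=0x41=65, contrib = 65<<21 = 136314880; acc -> 136344714, shift -> 28

Answer: acc=10 shift=7
acc=13450 shift=14
acc=29834 shift=21
acc=136344714 shift=28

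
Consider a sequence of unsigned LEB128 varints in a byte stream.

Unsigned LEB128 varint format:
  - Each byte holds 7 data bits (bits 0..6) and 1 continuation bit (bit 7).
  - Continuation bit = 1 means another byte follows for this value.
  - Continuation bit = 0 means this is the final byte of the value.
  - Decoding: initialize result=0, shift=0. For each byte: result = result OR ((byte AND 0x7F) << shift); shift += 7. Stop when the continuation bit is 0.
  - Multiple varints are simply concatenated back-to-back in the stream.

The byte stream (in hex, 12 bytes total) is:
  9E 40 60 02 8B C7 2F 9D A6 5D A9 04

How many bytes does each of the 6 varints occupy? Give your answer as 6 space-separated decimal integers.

  byte[0]=0x9E cont=1 payload=0x1E=30: acc |= 30<<0 -> acc=30 shift=7
  byte[1]=0x40 cont=0 payload=0x40=64: acc |= 64<<7 -> acc=8222 shift=14 [end]
Varint 1: bytes[0:2] = 9E 40 -> value 8222 (2 byte(s))
  byte[2]=0x60 cont=0 payload=0x60=96: acc |= 96<<0 -> acc=96 shift=7 [end]
Varint 2: bytes[2:3] = 60 -> value 96 (1 byte(s))
  byte[3]=0x02 cont=0 payload=0x02=2: acc |= 2<<0 -> acc=2 shift=7 [end]
Varint 3: bytes[3:4] = 02 -> value 2 (1 byte(s))
  byte[4]=0x8B cont=1 payload=0x0B=11: acc |= 11<<0 -> acc=11 shift=7
  byte[5]=0xC7 cont=1 payload=0x47=71: acc |= 71<<7 -> acc=9099 shift=14
  byte[6]=0x2F cont=0 payload=0x2F=47: acc |= 47<<14 -> acc=779147 shift=21 [end]
Varint 4: bytes[4:7] = 8B C7 2F -> value 779147 (3 byte(s))
  byte[7]=0x9D cont=1 payload=0x1D=29: acc |= 29<<0 -> acc=29 shift=7
  byte[8]=0xA6 cont=1 payload=0x26=38: acc |= 38<<7 -> acc=4893 shift=14
  byte[9]=0x5D cont=0 payload=0x5D=93: acc |= 93<<14 -> acc=1528605 shift=21 [end]
Varint 5: bytes[7:10] = 9D A6 5D -> value 1528605 (3 byte(s))
  byte[10]=0xA9 cont=1 payload=0x29=41: acc |= 41<<0 -> acc=41 shift=7
  byte[11]=0x04 cont=0 payload=0x04=4: acc |= 4<<7 -> acc=553 shift=14 [end]
Varint 6: bytes[10:12] = A9 04 -> value 553 (2 byte(s))

Answer: 2 1 1 3 3 2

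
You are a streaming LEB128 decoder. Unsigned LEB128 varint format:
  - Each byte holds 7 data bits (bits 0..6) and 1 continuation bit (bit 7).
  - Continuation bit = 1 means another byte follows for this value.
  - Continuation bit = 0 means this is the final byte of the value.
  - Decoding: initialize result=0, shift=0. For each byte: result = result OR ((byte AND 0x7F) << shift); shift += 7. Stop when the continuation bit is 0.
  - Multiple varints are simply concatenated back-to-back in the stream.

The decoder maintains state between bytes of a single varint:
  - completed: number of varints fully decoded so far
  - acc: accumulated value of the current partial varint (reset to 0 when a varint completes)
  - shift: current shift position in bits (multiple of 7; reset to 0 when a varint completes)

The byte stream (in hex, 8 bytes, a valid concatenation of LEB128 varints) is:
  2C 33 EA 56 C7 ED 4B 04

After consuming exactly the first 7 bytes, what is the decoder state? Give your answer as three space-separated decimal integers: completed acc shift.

byte[0]=0x2C cont=0 payload=0x2C: varint #1 complete (value=44); reset -> completed=1 acc=0 shift=0
byte[1]=0x33 cont=0 payload=0x33: varint #2 complete (value=51); reset -> completed=2 acc=0 shift=0
byte[2]=0xEA cont=1 payload=0x6A: acc |= 106<<0 -> completed=2 acc=106 shift=7
byte[3]=0x56 cont=0 payload=0x56: varint #3 complete (value=11114); reset -> completed=3 acc=0 shift=0
byte[4]=0xC7 cont=1 payload=0x47: acc |= 71<<0 -> completed=3 acc=71 shift=7
byte[5]=0xED cont=1 payload=0x6D: acc |= 109<<7 -> completed=3 acc=14023 shift=14
byte[6]=0x4B cont=0 payload=0x4B: varint #4 complete (value=1242823); reset -> completed=4 acc=0 shift=0

Answer: 4 0 0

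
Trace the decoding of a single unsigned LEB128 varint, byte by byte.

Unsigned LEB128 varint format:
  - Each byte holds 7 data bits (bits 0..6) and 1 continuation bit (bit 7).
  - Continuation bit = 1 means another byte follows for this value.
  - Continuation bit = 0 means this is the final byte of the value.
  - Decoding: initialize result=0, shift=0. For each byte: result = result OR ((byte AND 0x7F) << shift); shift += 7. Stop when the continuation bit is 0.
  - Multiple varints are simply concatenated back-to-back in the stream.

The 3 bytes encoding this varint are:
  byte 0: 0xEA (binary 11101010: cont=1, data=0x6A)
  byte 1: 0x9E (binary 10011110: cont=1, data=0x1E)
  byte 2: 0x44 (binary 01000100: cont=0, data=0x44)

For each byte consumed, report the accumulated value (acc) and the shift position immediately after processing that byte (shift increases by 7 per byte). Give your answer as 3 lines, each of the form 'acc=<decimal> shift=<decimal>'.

Answer: acc=106 shift=7
acc=3946 shift=14
acc=1118058 shift=21

Derivation:
byte 0=0xEA: payload=0x6A=106, contrib = 106<<0 = 106; acc -> 106, shift -> 7
byte 1=0x9E: payload=0x1E=30, contrib = 30<<7 = 3840; acc -> 3946, shift -> 14
byte 2=0x44: payload=0x44=68, contrib = 68<<14 = 1114112; acc -> 1118058, shift -> 21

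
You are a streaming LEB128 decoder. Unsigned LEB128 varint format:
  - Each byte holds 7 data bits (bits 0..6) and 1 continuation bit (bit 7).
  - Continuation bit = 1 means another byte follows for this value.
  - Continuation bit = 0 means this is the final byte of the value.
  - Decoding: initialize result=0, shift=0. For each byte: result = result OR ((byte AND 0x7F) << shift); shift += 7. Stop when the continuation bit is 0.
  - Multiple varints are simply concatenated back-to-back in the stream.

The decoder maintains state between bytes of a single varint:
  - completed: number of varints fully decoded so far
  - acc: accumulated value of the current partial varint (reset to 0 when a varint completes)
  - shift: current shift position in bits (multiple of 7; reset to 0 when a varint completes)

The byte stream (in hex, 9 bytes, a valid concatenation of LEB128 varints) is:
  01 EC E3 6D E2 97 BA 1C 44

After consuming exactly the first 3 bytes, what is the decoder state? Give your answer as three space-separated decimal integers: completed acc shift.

Answer: 1 12780 14

Derivation:
byte[0]=0x01 cont=0 payload=0x01: varint #1 complete (value=1); reset -> completed=1 acc=0 shift=0
byte[1]=0xEC cont=1 payload=0x6C: acc |= 108<<0 -> completed=1 acc=108 shift=7
byte[2]=0xE3 cont=1 payload=0x63: acc |= 99<<7 -> completed=1 acc=12780 shift=14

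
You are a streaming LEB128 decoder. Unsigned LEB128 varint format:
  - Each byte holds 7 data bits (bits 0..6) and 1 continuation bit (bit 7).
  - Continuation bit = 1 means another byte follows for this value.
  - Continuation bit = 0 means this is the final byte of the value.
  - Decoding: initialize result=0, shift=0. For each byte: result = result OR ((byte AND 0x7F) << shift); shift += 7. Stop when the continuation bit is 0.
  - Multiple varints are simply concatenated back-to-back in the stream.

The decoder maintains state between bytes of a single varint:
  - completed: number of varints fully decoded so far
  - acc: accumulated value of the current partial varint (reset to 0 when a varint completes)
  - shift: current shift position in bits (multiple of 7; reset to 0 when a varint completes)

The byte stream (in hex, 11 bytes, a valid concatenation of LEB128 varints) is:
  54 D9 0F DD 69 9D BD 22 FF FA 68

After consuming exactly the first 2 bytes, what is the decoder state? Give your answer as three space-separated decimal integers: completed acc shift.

Answer: 1 89 7

Derivation:
byte[0]=0x54 cont=0 payload=0x54: varint #1 complete (value=84); reset -> completed=1 acc=0 shift=0
byte[1]=0xD9 cont=1 payload=0x59: acc |= 89<<0 -> completed=1 acc=89 shift=7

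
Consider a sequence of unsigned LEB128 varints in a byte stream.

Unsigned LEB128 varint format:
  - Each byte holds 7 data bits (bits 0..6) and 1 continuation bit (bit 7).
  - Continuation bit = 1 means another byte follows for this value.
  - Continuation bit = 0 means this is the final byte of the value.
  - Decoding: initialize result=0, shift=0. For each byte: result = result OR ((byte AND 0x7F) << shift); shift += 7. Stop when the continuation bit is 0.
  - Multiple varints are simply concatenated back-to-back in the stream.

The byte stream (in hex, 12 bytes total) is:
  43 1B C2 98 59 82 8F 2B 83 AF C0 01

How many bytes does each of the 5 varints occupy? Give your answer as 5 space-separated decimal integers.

  byte[0]=0x43 cont=0 payload=0x43=67: acc |= 67<<0 -> acc=67 shift=7 [end]
Varint 1: bytes[0:1] = 43 -> value 67 (1 byte(s))
  byte[1]=0x1B cont=0 payload=0x1B=27: acc |= 27<<0 -> acc=27 shift=7 [end]
Varint 2: bytes[1:2] = 1B -> value 27 (1 byte(s))
  byte[2]=0xC2 cont=1 payload=0x42=66: acc |= 66<<0 -> acc=66 shift=7
  byte[3]=0x98 cont=1 payload=0x18=24: acc |= 24<<7 -> acc=3138 shift=14
  byte[4]=0x59 cont=0 payload=0x59=89: acc |= 89<<14 -> acc=1461314 shift=21 [end]
Varint 3: bytes[2:5] = C2 98 59 -> value 1461314 (3 byte(s))
  byte[5]=0x82 cont=1 payload=0x02=2: acc |= 2<<0 -> acc=2 shift=7
  byte[6]=0x8F cont=1 payload=0x0F=15: acc |= 15<<7 -> acc=1922 shift=14
  byte[7]=0x2B cont=0 payload=0x2B=43: acc |= 43<<14 -> acc=706434 shift=21 [end]
Varint 4: bytes[5:8] = 82 8F 2B -> value 706434 (3 byte(s))
  byte[8]=0x83 cont=1 payload=0x03=3: acc |= 3<<0 -> acc=3 shift=7
  byte[9]=0xAF cont=1 payload=0x2F=47: acc |= 47<<7 -> acc=6019 shift=14
  byte[10]=0xC0 cont=1 payload=0x40=64: acc |= 64<<14 -> acc=1054595 shift=21
  byte[11]=0x01 cont=0 payload=0x01=1: acc |= 1<<21 -> acc=3151747 shift=28 [end]
Varint 5: bytes[8:12] = 83 AF C0 01 -> value 3151747 (4 byte(s))

Answer: 1 1 3 3 4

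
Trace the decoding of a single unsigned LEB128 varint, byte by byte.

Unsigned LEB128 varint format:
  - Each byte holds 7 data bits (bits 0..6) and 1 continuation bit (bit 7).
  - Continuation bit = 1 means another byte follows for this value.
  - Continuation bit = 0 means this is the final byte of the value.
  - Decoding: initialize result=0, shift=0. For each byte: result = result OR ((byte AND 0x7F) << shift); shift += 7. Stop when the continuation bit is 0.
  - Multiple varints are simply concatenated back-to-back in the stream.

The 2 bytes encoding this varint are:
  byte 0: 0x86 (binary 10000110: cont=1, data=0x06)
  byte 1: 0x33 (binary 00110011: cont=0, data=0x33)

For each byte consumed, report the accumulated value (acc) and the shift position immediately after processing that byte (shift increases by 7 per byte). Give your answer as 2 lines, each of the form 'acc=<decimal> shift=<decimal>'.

Answer: acc=6 shift=7
acc=6534 shift=14

Derivation:
byte 0=0x86: payload=0x06=6, contrib = 6<<0 = 6; acc -> 6, shift -> 7
byte 1=0x33: payload=0x33=51, contrib = 51<<7 = 6528; acc -> 6534, shift -> 14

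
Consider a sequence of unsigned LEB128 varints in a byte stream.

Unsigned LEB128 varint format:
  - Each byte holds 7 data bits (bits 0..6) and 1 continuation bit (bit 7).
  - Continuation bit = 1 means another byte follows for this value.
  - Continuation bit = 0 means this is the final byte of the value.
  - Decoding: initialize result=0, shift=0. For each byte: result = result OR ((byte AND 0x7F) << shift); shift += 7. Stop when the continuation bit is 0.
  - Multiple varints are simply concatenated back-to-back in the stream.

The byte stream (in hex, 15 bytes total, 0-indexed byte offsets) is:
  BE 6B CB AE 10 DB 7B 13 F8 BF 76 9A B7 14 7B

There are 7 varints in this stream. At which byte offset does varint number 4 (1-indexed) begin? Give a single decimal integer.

  byte[0]=0xBE cont=1 payload=0x3E=62: acc |= 62<<0 -> acc=62 shift=7
  byte[1]=0x6B cont=0 payload=0x6B=107: acc |= 107<<7 -> acc=13758 shift=14 [end]
Varint 1: bytes[0:2] = BE 6B -> value 13758 (2 byte(s))
  byte[2]=0xCB cont=1 payload=0x4B=75: acc |= 75<<0 -> acc=75 shift=7
  byte[3]=0xAE cont=1 payload=0x2E=46: acc |= 46<<7 -> acc=5963 shift=14
  byte[4]=0x10 cont=0 payload=0x10=16: acc |= 16<<14 -> acc=268107 shift=21 [end]
Varint 2: bytes[2:5] = CB AE 10 -> value 268107 (3 byte(s))
  byte[5]=0xDB cont=1 payload=0x5B=91: acc |= 91<<0 -> acc=91 shift=7
  byte[6]=0x7B cont=0 payload=0x7B=123: acc |= 123<<7 -> acc=15835 shift=14 [end]
Varint 3: bytes[5:7] = DB 7B -> value 15835 (2 byte(s))
  byte[7]=0x13 cont=0 payload=0x13=19: acc |= 19<<0 -> acc=19 shift=7 [end]
Varint 4: bytes[7:8] = 13 -> value 19 (1 byte(s))
  byte[8]=0xF8 cont=1 payload=0x78=120: acc |= 120<<0 -> acc=120 shift=7
  byte[9]=0xBF cont=1 payload=0x3F=63: acc |= 63<<7 -> acc=8184 shift=14
  byte[10]=0x76 cont=0 payload=0x76=118: acc |= 118<<14 -> acc=1941496 shift=21 [end]
Varint 5: bytes[8:11] = F8 BF 76 -> value 1941496 (3 byte(s))
  byte[11]=0x9A cont=1 payload=0x1A=26: acc |= 26<<0 -> acc=26 shift=7
  byte[12]=0xB7 cont=1 payload=0x37=55: acc |= 55<<7 -> acc=7066 shift=14
  byte[13]=0x14 cont=0 payload=0x14=20: acc |= 20<<14 -> acc=334746 shift=21 [end]
Varint 6: bytes[11:14] = 9A B7 14 -> value 334746 (3 byte(s))
  byte[14]=0x7B cont=0 payload=0x7B=123: acc |= 123<<0 -> acc=123 shift=7 [end]
Varint 7: bytes[14:15] = 7B -> value 123 (1 byte(s))

Answer: 7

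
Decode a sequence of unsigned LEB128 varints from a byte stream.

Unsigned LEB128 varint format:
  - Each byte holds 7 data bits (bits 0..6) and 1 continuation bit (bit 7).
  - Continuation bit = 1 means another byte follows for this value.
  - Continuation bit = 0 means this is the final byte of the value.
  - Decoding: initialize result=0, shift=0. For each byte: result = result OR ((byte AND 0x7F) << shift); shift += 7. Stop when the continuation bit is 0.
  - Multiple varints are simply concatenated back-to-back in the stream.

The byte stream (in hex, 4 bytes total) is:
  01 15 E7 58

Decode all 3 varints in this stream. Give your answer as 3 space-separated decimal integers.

  byte[0]=0x01 cont=0 payload=0x01=1: acc |= 1<<0 -> acc=1 shift=7 [end]
Varint 1: bytes[0:1] = 01 -> value 1 (1 byte(s))
  byte[1]=0x15 cont=0 payload=0x15=21: acc |= 21<<0 -> acc=21 shift=7 [end]
Varint 2: bytes[1:2] = 15 -> value 21 (1 byte(s))
  byte[2]=0xE7 cont=1 payload=0x67=103: acc |= 103<<0 -> acc=103 shift=7
  byte[3]=0x58 cont=0 payload=0x58=88: acc |= 88<<7 -> acc=11367 shift=14 [end]
Varint 3: bytes[2:4] = E7 58 -> value 11367 (2 byte(s))

Answer: 1 21 11367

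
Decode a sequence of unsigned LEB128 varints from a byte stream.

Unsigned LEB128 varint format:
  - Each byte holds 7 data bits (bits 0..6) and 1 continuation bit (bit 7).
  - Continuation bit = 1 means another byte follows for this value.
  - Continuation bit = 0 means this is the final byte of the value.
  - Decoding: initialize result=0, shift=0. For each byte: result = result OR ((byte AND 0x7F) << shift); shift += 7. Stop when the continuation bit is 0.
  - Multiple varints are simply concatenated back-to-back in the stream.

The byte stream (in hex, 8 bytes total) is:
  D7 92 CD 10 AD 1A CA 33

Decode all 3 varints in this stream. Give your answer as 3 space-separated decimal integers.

  byte[0]=0xD7 cont=1 payload=0x57=87: acc |= 87<<0 -> acc=87 shift=7
  byte[1]=0x92 cont=1 payload=0x12=18: acc |= 18<<7 -> acc=2391 shift=14
  byte[2]=0xCD cont=1 payload=0x4D=77: acc |= 77<<14 -> acc=1263959 shift=21
  byte[3]=0x10 cont=0 payload=0x10=16: acc |= 16<<21 -> acc=34818391 shift=28 [end]
Varint 1: bytes[0:4] = D7 92 CD 10 -> value 34818391 (4 byte(s))
  byte[4]=0xAD cont=1 payload=0x2D=45: acc |= 45<<0 -> acc=45 shift=7
  byte[5]=0x1A cont=0 payload=0x1A=26: acc |= 26<<7 -> acc=3373 shift=14 [end]
Varint 2: bytes[4:6] = AD 1A -> value 3373 (2 byte(s))
  byte[6]=0xCA cont=1 payload=0x4A=74: acc |= 74<<0 -> acc=74 shift=7
  byte[7]=0x33 cont=0 payload=0x33=51: acc |= 51<<7 -> acc=6602 shift=14 [end]
Varint 3: bytes[6:8] = CA 33 -> value 6602 (2 byte(s))

Answer: 34818391 3373 6602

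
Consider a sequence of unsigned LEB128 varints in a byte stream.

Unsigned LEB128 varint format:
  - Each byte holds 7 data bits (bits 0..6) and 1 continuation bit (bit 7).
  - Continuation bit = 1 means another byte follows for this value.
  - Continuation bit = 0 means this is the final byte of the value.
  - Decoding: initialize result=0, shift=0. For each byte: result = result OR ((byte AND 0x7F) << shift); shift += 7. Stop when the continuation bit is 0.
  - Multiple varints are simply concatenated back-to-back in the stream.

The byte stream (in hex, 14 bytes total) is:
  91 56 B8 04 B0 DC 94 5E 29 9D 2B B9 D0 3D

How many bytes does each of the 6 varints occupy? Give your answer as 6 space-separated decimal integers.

  byte[0]=0x91 cont=1 payload=0x11=17: acc |= 17<<0 -> acc=17 shift=7
  byte[1]=0x56 cont=0 payload=0x56=86: acc |= 86<<7 -> acc=11025 shift=14 [end]
Varint 1: bytes[0:2] = 91 56 -> value 11025 (2 byte(s))
  byte[2]=0xB8 cont=1 payload=0x38=56: acc |= 56<<0 -> acc=56 shift=7
  byte[3]=0x04 cont=0 payload=0x04=4: acc |= 4<<7 -> acc=568 shift=14 [end]
Varint 2: bytes[2:4] = B8 04 -> value 568 (2 byte(s))
  byte[4]=0xB0 cont=1 payload=0x30=48: acc |= 48<<0 -> acc=48 shift=7
  byte[5]=0xDC cont=1 payload=0x5C=92: acc |= 92<<7 -> acc=11824 shift=14
  byte[6]=0x94 cont=1 payload=0x14=20: acc |= 20<<14 -> acc=339504 shift=21
  byte[7]=0x5E cont=0 payload=0x5E=94: acc |= 94<<21 -> acc=197471792 shift=28 [end]
Varint 3: bytes[4:8] = B0 DC 94 5E -> value 197471792 (4 byte(s))
  byte[8]=0x29 cont=0 payload=0x29=41: acc |= 41<<0 -> acc=41 shift=7 [end]
Varint 4: bytes[8:9] = 29 -> value 41 (1 byte(s))
  byte[9]=0x9D cont=1 payload=0x1D=29: acc |= 29<<0 -> acc=29 shift=7
  byte[10]=0x2B cont=0 payload=0x2B=43: acc |= 43<<7 -> acc=5533 shift=14 [end]
Varint 5: bytes[9:11] = 9D 2B -> value 5533 (2 byte(s))
  byte[11]=0xB9 cont=1 payload=0x39=57: acc |= 57<<0 -> acc=57 shift=7
  byte[12]=0xD0 cont=1 payload=0x50=80: acc |= 80<<7 -> acc=10297 shift=14
  byte[13]=0x3D cont=0 payload=0x3D=61: acc |= 61<<14 -> acc=1009721 shift=21 [end]
Varint 6: bytes[11:14] = B9 D0 3D -> value 1009721 (3 byte(s))

Answer: 2 2 4 1 2 3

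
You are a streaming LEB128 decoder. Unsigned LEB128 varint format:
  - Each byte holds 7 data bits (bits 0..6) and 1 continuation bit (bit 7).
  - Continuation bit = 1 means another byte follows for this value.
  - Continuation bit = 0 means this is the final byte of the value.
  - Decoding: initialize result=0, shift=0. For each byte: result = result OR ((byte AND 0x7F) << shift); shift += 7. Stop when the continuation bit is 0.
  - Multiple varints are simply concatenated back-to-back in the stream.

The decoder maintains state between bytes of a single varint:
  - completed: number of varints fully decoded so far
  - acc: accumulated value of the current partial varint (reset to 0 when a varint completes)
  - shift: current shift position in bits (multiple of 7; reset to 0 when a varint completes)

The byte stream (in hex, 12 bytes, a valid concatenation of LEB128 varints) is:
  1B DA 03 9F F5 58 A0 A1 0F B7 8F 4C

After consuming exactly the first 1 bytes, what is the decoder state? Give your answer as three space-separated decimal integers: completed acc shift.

byte[0]=0x1B cont=0 payload=0x1B: varint #1 complete (value=27); reset -> completed=1 acc=0 shift=0

Answer: 1 0 0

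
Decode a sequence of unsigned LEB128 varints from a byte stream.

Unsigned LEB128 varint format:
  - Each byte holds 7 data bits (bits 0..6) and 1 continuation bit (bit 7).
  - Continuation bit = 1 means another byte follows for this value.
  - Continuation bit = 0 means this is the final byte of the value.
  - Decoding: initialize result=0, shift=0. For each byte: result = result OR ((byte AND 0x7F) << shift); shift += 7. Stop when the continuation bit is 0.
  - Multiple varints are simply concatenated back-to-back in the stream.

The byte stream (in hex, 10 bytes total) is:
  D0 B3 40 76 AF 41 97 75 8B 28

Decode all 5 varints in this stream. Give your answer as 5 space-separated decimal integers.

  byte[0]=0xD0 cont=1 payload=0x50=80: acc |= 80<<0 -> acc=80 shift=7
  byte[1]=0xB3 cont=1 payload=0x33=51: acc |= 51<<7 -> acc=6608 shift=14
  byte[2]=0x40 cont=0 payload=0x40=64: acc |= 64<<14 -> acc=1055184 shift=21 [end]
Varint 1: bytes[0:3] = D0 B3 40 -> value 1055184 (3 byte(s))
  byte[3]=0x76 cont=0 payload=0x76=118: acc |= 118<<0 -> acc=118 shift=7 [end]
Varint 2: bytes[3:4] = 76 -> value 118 (1 byte(s))
  byte[4]=0xAF cont=1 payload=0x2F=47: acc |= 47<<0 -> acc=47 shift=7
  byte[5]=0x41 cont=0 payload=0x41=65: acc |= 65<<7 -> acc=8367 shift=14 [end]
Varint 3: bytes[4:6] = AF 41 -> value 8367 (2 byte(s))
  byte[6]=0x97 cont=1 payload=0x17=23: acc |= 23<<0 -> acc=23 shift=7
  byte[7]=0x75 cont=0 payload=0x75=117: acc |= 117<<7 -> acc=14999 shift=14 [end]
Varint 4: bytes[6:8] = 97 75 -> value 14999 (2 byte(s))
  byte[8]=0x8B cont=1 payload=0x0B=11: acc |= 11<<0 -> acc=11 shift=7
  byte[9]=0x28 cont=0 payload=0x28=40: acc |= 40<<7 -> acc=5131 shift=14 [end]
Varint 5: bytes[8:10] = 8B 28 -> value 5131 (2 byte(s))

Answer: 1055184 118 8367 14999 5131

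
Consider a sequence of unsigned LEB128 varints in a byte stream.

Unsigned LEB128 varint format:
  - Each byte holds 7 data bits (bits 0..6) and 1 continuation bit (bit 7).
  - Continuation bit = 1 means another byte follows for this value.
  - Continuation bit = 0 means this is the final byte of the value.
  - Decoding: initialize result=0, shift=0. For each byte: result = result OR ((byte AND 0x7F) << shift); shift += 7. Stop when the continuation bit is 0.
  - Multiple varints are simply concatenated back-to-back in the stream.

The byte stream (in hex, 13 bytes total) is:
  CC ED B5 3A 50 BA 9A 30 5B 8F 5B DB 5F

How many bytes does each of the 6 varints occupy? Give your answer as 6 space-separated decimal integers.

Answer: 4 1 3 1 2 2

Derivation:
  byte[0]=0xCC cont=1 payload=0x4C=76: acc |= 76<<0 -> acc=76 shift=7
  byte[1]=0xED cont=1 payload=0x6D=109: acc |= 109<<7 -> acc=14028 shift=14
  byte[2]=0xB5 cont=1 payload=0x35=53: acc |= 53<<14 -> acc=882380 shift=21
  byte[3]=0x3A cont=0 payload=0x3A=58: acc |= 58<<21 -> acc=122517196 shift=28 [end]
Varint 1: bytes[0:4] = CC ED B5 3A -> value 122517196 (4 byte(s))
  byte[4]=0x50 cont=0 payload=0x50=80: acc |= 80<<0 -> acc=80 shift=7 [end]
Varint 2: bytes[4:5] = 50 -> value 80 (1 byte(s))
  byte[5]=0xBA cont=1 payload=0x3A=58: acc |= 58<<0 -> acc=58 shift=7
  byte[6]=0x9A cont=1 payload=0x1A=26: acc |= 26<<7 -> acc=3386 shift=14
  byte[7]=0x30 cont=0 payload=0x30=48: acc |= 48<<14 -> acc=789818 shift=21 [end]
Varint 3: bytes[5:8] = BA 9A 30 -> value 789818 (3 byte(s))
  byte[8]=0x5B cont=0 payload=0x5B=91: acc |= 91<<0 -> acc=91 shift=7 [end]
Varint 4: bytes[8:9] = 5B -> value 91 (1 byte(s))
  byte[9]=0x8F cont=1 payload=0x0F=15: acc |= 15<<0 -> acc=15 shift=7
  byte[10]=0x5B cont=0 payload=0x5B=91: acc |= 91<<7 -> acc=11663 shift=14 [end]
Varint 5: bytes[9:11] = 8F 5B -> value 11663 (2 byte(s))
  byte[11]=0xDB cont=1 payload=0x5B=91: acc |= 91<<0 -> acc=91 shift=7
  byte[12]=0x5F cont=0 payload=0x5F=95: acc |= 95<<7 -> acc=12251 shift=14 [end]
Varint 6: bytes[11:13] = DB 5F -> value 12251 (2 byte(s))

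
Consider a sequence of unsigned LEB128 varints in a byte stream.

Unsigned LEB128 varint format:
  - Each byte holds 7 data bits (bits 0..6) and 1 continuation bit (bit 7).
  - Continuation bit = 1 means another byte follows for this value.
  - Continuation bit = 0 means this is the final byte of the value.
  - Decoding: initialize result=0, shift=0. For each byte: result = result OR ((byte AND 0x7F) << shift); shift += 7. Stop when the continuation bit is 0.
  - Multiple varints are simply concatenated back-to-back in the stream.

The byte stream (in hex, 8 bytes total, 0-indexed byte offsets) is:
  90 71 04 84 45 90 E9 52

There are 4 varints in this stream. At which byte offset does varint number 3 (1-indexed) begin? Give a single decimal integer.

  byte[0]=0x90 cont=1 payload=0x10=16: acc |= 16<<0 -> acc=16 shift=7
  byte[1]=0x71 cont=0 payload=0x71=113: acc |= 113<<7 -> acc=14480 shift=14 [end]
Varint 1: bytes[0:2] = 90 71 -> value 14480 (2 byte(s))
  byte[2]=0x04 cont=0 payload=0x04=4: acc |= 4<<0 -> acc=4 shift=7 [end]
Varint 2: bytes[2:3] = 04 -> value 4 (1 byte(s))
  byte[3]=0x84 cont=1 payload=0x04=4: acc |= 4<<0 -> acc=4 shift=7
  byte[4]=0x45 cont=0 payload=0x45=69: acc |= 69<<7 -> acc=8836 shift=14 [end]
Varint 3: bytes[3:5] = 84 45 -> value 8836 (2 byte(s))
  byte[5]=0x90 cont=1 payload=0x10=16: acc |= 16<<0 -> acc=16 shift=7
  byte[6]=0xE9 cont=1 payload=0x69=105: acc |= 105<<7 -> acc=13456 shift=14
  byte[7]=0x52 cont=0 payload=0x52=82: acc |= 82<<14 -> acc=1356944 shift=21 [end]
Varint 4: bytes[5:8] = 90 E9 52 -> value 1356944 (3 byte(s))

Answer: 3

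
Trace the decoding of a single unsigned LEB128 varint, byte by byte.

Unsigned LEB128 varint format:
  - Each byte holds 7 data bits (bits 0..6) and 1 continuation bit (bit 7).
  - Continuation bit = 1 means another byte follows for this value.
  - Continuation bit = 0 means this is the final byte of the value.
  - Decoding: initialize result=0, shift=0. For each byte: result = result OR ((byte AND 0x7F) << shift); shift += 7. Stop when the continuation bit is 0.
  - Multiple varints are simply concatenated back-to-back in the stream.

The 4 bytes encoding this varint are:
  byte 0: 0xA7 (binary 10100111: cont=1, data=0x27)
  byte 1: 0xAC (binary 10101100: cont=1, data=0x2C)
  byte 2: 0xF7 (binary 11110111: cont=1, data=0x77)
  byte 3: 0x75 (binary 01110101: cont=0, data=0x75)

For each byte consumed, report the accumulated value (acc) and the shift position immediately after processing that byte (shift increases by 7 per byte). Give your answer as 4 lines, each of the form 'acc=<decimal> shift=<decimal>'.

Answer: acc=39 shift=7
acc=5671 shift=14
acc=1955367 shift=21
acc=247322151 shift=28

Derivation:
byte 0=0xA7: payload=0x27=39, contrib = 39<<0 = 39; acc -> 39, shift -> 7
byte 1=0xAC: payload=0x2C=44, contrib = 44<<7 = 5632; acc -> 5671, shift -> 14
byte 2=0xF7: payload=0x77=119, contrib = 119<<14 = 1949696; acc -> 1955367, shift -> 21
byte 3=0x75: payload=0x75=117, contrib = 117<<21 = 245366784; acc -> 247322151, shift -> 28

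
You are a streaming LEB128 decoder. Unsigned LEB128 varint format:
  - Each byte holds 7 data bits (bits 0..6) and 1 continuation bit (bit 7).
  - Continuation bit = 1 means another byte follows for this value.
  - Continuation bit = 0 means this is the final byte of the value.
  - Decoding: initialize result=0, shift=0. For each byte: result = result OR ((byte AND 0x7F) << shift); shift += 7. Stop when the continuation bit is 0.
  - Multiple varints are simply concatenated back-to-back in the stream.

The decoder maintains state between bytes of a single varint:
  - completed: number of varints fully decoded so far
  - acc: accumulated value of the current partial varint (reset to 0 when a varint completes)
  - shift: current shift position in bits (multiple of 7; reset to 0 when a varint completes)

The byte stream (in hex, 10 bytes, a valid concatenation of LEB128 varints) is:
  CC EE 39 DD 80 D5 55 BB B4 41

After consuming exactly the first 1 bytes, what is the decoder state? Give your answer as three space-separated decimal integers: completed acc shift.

byte[0]=0xCC cont=1 payload=0x4C: acc |= 76<<0 -> completed=0 acc=76 shift=7

Answer: 0 76 7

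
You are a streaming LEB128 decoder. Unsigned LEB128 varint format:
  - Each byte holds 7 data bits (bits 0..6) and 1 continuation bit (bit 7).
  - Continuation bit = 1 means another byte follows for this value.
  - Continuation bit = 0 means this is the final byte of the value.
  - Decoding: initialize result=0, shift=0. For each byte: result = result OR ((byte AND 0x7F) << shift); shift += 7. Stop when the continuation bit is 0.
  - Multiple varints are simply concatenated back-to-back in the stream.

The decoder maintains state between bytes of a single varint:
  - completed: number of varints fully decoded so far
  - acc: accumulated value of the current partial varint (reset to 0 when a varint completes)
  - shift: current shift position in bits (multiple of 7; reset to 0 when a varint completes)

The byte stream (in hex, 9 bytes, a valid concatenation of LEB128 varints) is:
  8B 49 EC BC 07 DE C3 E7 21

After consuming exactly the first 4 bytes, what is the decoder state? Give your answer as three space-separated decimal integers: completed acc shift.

byte[0]=0x8B cont=1 payload=0x0B: acc |= 11<<0 -> completed=0 acc=11 shift=7
byte[1]=0x49 cont=0 payload=0x49: varint #1 complete (value=9355); reset -> completed=1 acc=0 shift=0
byte[2]=0xEC cont=1 payload=0x6C: acc |= 108<<0 -> completed=1 acc=108 shift=7
byte[3]=0xBC cont=1 payload=0x3C: acc |= 60<<7 -> completed=1 acc=7788 shift=14

Answer: 1 7788 14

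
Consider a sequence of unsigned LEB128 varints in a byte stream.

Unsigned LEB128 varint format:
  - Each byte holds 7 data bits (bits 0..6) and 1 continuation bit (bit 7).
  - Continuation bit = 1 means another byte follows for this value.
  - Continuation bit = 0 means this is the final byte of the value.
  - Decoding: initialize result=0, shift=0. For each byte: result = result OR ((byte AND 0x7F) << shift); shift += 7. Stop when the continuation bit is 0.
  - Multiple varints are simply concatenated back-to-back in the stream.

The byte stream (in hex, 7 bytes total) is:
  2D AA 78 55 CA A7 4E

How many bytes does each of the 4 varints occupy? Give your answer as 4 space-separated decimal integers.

Answer: 1 2 1 3

Derivation:
  byte[0]=0x2D cont=0 payload=0x2D=45: acc |= 45<<0 -> acc=45 shift=7 [end]
Varint 1: bytes[0:1] = 2D -> value 45 (1 byte(s))
  byte[1]=0xAA cont=1 payload=0x2A=42: acc |= 42<<0 -> acc=42 shift=7
  byte[2]=0x78 cont=0 payload=0x78=120: acc |= 120<<7 -> acc=15402 shift=14 [end]
Varint 2: bytes[1:3] = AA 78 -> value 15402 (2 byte(s))
  byte[3]=0x55 cont=0 payload=0x55=85: acc |= 85<<0 -> acc=85 shift=7 [end]
Varint 3: bytes[3:4] = 55 -> value 85 (1 byte(s))
  byte[4]=0xCA cont=1 payload=0x4A=74: acc |= 74<<0 -> acc=74 shift=7
  byte[5]=0xA7 cont=1 payload=0x27=39: acc |= 39<<7 -> acc=5066 shift=14
  byte[6]=0x4E cont=0 payload=0x4E=78: acc |= 78<<14 -> acc=1283018 shift=21 [end]
Varint 4: bytes[4:7] = CA A7 4E -> value 1283018 (3 byte(s))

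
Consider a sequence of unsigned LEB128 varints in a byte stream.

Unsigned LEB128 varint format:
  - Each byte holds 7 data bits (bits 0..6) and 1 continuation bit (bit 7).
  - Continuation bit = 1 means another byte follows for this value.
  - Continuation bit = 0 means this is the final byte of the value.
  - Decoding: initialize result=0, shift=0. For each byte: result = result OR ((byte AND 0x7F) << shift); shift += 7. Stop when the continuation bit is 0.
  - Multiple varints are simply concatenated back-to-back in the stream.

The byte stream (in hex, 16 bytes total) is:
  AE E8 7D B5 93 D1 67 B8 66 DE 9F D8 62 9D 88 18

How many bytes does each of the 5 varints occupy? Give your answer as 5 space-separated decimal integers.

Answer: 3 4 2 4 3

Derivation:
  byte[0]=0xAE cont=1 payload=0x2E=46: acc |= 46<<0 -> acc=46 shift=7
  byte[1]=0xE8 cont=1 payload=0x68=104: acc |= 104<<7 -> acc=13358 shift=14
  byte[2]=0x7D cont=0 payload=0x7D=125: acc |= 125<<14 -> acc=2061358 shift=21 [end]
Varint 1: bytes[0:3] = AE E8 7D -> value 2061358 (3 byte(s))
  byte[3]=0xB5 cont=1 payload=0x35=53: acc |= 53<<0 -> acc=53 shift=7
  byte[4]=0x93 cont=1 payload=0x13=19: acc |= 19<<7 -> acc=2485 shift=14
  byte[5]=0xD1 cont=1 payload=0x51=81: acc |= 81<<14 -> acc=1329589 shift=21
  byte[6]=0x67 cont=0 payload=0x67=103: acc |= 103<<21 -> acc=217336245 shift=28 [end]
Varint 2: bytes[3:7] = B5 93 D1 67 -> value 217336245 (4 byte(s))
  byte[7]=0xB8 cont=1 payload=0x38=56: acc |= 56<<0 -> acc=56 shift=7
  byte[8]=0x66 cont=0 payload=0x66=102: acc |= 102<<7 -> acc=13112 shift=14 [end]
Varint 3: bytes[7:9] = B8 66 -> value 13112 (2 byte(s))
  byte[9]=0xDE cont=1 payload=0x5E=94: acc |= 94<<0 -> acc=94 shift=7
  byte[10]=0x9F cont=1 payload=0x1F=31: acc |= 31<<7 -> acc=4062 shift=14
  byte[11]=0xD8 cont=1 payload=0x58=88: acc |= 88<<14 -> acc=1445854 shift=21
  byte[12]=0x62 cont=0 payload=0x62=98: acc |= 98<<21 -> acc=206966750 shift=28 [end]
Varint 4: bytes[9:13] = DE 9F D8 62 -> value 206966750 (4 byte(s))
  byte[13]=0x9D cont=1 payload=0x1D=29: acc |= 29<<0 -> acc=29 shift=7
  byte[14]=0x88 cont=1 payload=0x08=8: acc |= 8<<7 -> acc=1053 shift=14
  byte[15]=0x18 cont=0 payload=0x18=24: acc |= 24<<14 -> acc=394269 shift=21 [end]
Varint 5: bytes[13:16] = 9D 88 18 -> value 394269 (3 byte(s))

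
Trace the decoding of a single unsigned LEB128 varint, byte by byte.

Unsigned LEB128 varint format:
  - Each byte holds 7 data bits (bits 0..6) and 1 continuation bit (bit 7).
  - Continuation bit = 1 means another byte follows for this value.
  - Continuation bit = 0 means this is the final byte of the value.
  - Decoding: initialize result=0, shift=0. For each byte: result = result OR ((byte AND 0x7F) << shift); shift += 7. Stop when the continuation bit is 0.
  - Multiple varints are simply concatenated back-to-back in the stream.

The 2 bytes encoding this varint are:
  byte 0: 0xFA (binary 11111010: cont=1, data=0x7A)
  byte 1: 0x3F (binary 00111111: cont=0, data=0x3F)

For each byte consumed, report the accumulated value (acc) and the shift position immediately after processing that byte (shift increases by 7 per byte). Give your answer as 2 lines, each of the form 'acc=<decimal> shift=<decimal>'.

byte 0=0xFA: payload=0x7A=122, contrib = 122<<0 = 122; acc -> 122, shift -> 7
byte 1=0x3F: payload=0x3F=63, contrib = 63<<7 = 8064; acc -> 8186, shift -> 14

Answer: acc=122 shift=7
acc=8186 shift=14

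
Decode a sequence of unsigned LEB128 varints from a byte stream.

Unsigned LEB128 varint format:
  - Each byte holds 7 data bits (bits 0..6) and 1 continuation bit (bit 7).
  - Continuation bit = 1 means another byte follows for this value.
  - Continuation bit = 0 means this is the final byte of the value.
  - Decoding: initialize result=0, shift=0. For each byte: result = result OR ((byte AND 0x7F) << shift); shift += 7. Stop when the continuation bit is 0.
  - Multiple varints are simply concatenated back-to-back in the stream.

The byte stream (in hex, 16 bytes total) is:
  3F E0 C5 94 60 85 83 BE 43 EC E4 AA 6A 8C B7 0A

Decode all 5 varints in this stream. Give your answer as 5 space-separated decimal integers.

  byte[0]=0x3F cont=0 payload=0x3F=63: acc |= 63<<0 -> acc=63 shift=7 [end]
Varint 1: bytes[0:1] = 3F -> value 63 (1 byte(s))
  byte[1]=0xE0 cont=1 payload=0x60=96: acc |= 96<<0 -> acc=96 shift=7
  byte[2]=0xC5 cont=1 payload=0x45=69: acc |= 69<<7 -> acc=8928 shift=14
  byte[3]=0x94 cont=1 payload=0x14=20: acc |= 20<<14 -> acc=336608 shift=21
  byte[4]=0x60 cont=0 payload=0x60=96: acc |= 96<<21 -> acc=201663200 shift=28 [end]
Varint 2: bytes[1:5] = E0 C5 94 60 -> value 201663200 (4 byte(s))
  byte[5]=0x85 cont=1 payload=0x05=5: acc |= 5<<0 -> acc=5 shift=7
  byte[6]=0x83 cont=1 payload=0x03=3: acc |= 3<<7 -> acc=389 shift=14
  byte[7]=0xBE cont=1 payload=0x3E=62: acc |= 62<<14 -> acc=1016197 shift=21
  byte[8]=0x43 cont=0 payload=0x43=67: acc |= 67<<21 -> acc=141525381 shift=28 [end]
Varint 3: bytes[5:9] = 85 83 BE 43 -> value 141525381 (4 byte(s))
  byte[9]=0xEC cont=1 payload=0x6C=108: acc |= 108<<0 -> acc=108 shift=7
  byte[10]=0xE4 cont=1 payload=0x64=100: acc |= 100<<7 -> acc=12908 shift=14
  byte[11]=0xAA cont=1 payload=0x2A=42: acc |= 42<<14 -> acc=701036 shift=21
  byte[12]=0x6A cont=0 payload=0x6A=106: acc |= 106<<21 -> acc=222999148 shift=28 [end]
Varint 4: bytes[9:13] = EC E4 AA 6A -> value 222999148 (4 byte(s))
  byte[13]=0x8C cont=1 payload=0x0C=12: acc |= 12<<0 -> acc=12 shift=7
  byte[14]=0xB7 cont=1 payload=0x37=55: acc |= 55<<7 -> acc=7052 shift=14
  byte[15]=0x0A cont=0 payload=0x0A=10: acc |= 10<<14 -> acc=170892 shift=21 [end]
Varint 5: bytes[13:16] = 8C B7 0A -> value 170892 (3 byte(s))

Answer: 63 201663200 141525381 222999148 170892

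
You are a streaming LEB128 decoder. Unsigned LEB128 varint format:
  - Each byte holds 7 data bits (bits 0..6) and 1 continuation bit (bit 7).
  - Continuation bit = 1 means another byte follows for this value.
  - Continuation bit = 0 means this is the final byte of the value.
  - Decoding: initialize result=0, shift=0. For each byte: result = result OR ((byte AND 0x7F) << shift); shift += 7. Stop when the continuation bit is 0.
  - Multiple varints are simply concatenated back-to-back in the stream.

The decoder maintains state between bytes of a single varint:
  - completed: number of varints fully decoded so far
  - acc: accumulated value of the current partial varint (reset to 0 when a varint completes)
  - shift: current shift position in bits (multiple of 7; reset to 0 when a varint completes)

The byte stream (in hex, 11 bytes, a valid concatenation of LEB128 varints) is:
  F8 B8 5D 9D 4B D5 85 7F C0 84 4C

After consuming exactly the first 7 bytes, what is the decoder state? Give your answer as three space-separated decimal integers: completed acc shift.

byte[0]=0xF8 cont=1 payload=0x78: acc |= 120<<0 -> completed=0 acc=120 shift=7
byte[1]=0xB8 cont=1 payload=0x38: acc |= 56<<7 -> completed=0 acc=7288 shift=14
byte[2]=0x5D cont=0 payload=0x5D: varint #1 complete (value=1531000); reset -> completed=1 acc=0 shift=0
byte[3]=0x9D cont=1 payload=0x1D: acc |= 29<<0 -> completed=1 acc=29 shift=7
byte[4]=0x4B cont=0 payload=0x4B: varint #2 complete (value=9629); reset -> completed=2 acc=0 shift=0
byte[5]=0xD5 cont=1 payload=0x55: acc |= 85<<0 -> completed=2 acc=85 shift=7
byte[6]=0x85 cont=1 payload=0x05: acc |= 5<<7 -> completed=2 acc=725 shift=14

Answer: 2 725 14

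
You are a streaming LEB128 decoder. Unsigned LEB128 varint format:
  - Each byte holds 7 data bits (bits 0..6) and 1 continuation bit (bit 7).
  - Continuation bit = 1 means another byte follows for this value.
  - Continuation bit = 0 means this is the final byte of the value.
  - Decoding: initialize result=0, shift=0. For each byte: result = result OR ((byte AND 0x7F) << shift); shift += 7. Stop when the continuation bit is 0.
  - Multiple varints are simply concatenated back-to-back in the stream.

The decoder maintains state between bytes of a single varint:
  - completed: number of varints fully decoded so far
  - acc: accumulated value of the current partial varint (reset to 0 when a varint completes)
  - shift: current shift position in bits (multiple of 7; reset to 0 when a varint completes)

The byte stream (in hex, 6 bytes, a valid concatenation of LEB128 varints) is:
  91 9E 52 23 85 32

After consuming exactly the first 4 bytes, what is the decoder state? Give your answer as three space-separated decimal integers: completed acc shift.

byte[0]=0x91 cont=1 payload=0x11: acc |= 17<<0 -> completed=0 acc=17 shift=7
byte[1]=0x9E cont=1 payload=0x1E: acc |= 30<<7 -> completed=0 acc=3857 shift=14
byte[2]=0x52 cont=0 payload=0x52: varint #1 complete (value=1347345); reset -> completed=1 acc=0 shift=0
byte[3]=0x23 cont=0 payload=0x23: varint #2 complete (value=35); reset -> completed=2 acc=0 shift=0

Answer: 2 0 0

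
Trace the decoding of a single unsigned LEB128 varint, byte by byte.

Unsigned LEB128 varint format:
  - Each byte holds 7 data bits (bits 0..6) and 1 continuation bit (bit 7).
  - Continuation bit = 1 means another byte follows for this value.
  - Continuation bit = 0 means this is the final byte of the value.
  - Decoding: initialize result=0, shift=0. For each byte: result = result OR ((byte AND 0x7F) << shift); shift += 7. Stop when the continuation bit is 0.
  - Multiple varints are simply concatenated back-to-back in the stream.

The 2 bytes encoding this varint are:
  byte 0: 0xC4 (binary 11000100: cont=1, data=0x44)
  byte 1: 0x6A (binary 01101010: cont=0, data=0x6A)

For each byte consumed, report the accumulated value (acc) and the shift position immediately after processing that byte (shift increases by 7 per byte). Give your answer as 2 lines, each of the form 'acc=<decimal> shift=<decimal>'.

byte 0=0xC4: payload=0x44=68, contrib = 68<<0 = 68; acc -> 68, shift -> 7
byte 1=0x6A: payload=0x6A=106, contrib = 106<<7 = 13568; acc -> 13636, shift -> 14

Answer: acc=68 shift=7
acc=13636 shift=14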